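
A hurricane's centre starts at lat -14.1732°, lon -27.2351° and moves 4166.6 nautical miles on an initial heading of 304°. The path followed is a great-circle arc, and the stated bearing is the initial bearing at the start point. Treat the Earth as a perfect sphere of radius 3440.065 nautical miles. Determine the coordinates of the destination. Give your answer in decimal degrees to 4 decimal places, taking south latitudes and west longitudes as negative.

Central angle δ = d/R = 1.211198 rad.
With φ₁ = -14.1732° = -0.247369 rad and θ = 304° = 5.305801 rad:
Applying the spherical law of cosines for sides, sin φ₂ = sin φ₁ cos δ + cos φ₁ sin δ cos θ = 0.421329, so φ₂ = 24.9185°.
Δλ = atan2( sin θ sin δ cos φ₁ , cos δ − sin φ₁ sin φ₂ ) = atan2(-0.752389, 0.455062) = -1.026838 rad = -58.8335°.
λ₂ = -27.2351° + -58.8335° = -86.0686°.

latitude 24.9185°, longitude -86.0686°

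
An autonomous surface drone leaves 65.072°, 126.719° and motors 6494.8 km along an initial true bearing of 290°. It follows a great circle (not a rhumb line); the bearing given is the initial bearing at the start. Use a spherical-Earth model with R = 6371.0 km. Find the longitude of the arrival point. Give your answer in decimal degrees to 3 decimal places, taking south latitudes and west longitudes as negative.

longitude 33.615°

Central angle δ = d/R = 1.019432 rad.
Start latitude φ₁ = 1.135721 rad; initial bearing θ = 5.061455 rad.
Applying the spherical law of cosines for sides, sin φ₂ = sin φ₁ cos δ + cos φ₁ sin δ cos θ = 0.597839, so φ₂ = 36.715°.
Then Δλ = atan2(-0.337369, -0.018294) = -1.624967 rad, from sin θ sin δ cos φ₁ over cos δ − sin φ₁ sin φ₂.
λ₂ = λ₁ + Δλ = 33.615°.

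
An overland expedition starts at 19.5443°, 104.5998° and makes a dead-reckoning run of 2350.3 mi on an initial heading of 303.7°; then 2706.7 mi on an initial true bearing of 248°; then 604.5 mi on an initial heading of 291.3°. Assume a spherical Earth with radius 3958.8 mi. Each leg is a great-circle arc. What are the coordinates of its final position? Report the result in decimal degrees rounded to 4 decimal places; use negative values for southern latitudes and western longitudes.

latitude 17.3331°, longitude 24.3770°

Apply the spherical direct solution leg by leg, carrying full precision between legs.
Leg 1: from (19.5443°, 104.5998°), δ = 2350.3/3958.8 = 0.593690 rad, θ = 303.7° → φ = 34.7363°, λ = 70.1039°.
Leg 2: from (34.7363°, 70.1039°), δ = 2706.7/3958.8 = 0.683717 rad, θ = 248° → φ = 14.3158°, λ = 32.9145°.
Leg 3: from (14.3158°, 32.9145°), δ = 604.5/3958.8 = 0.152698 rad, θ = 291.3° → φ = 17.3331°, λ = 24.3770°.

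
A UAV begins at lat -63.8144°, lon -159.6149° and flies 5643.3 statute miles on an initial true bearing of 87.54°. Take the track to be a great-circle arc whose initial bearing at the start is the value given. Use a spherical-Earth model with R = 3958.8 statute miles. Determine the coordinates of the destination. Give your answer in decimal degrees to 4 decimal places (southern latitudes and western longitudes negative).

latitude -6.3832°, longitude -75.5058°

Central angle δ = d/R = 1.425508 rad.
Converting: φ₁ = -1.113771 rad, θ = 1.527861 rad.
Applying the spherical law of cosines for sides, sin φ₂ = sin φ₁ cos δ + cos φ₁ sin δ cos θ = -0.111178, so φ₂ = -6.3832°.
Δλ = atan2( sin θ sin δ cos φ₁ , cos δ − sin φ₁ sin φ₂ ) = atan2(0.436229, 0.045010) = 1.467980 rad = 84.1091°.
λ₂ = -159.6149° + 84.1091° = -75.5058°.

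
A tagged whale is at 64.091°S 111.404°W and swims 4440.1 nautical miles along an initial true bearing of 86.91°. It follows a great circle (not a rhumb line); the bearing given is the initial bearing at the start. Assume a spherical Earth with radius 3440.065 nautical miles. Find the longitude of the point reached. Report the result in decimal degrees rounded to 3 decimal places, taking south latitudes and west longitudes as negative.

longitude -31.299°

δ = 4440.1/3440.065 = 1.290702 rad (73.9518°).
With φ₁ = -64.091° = -1.118599 rad and θ = 86.91° = 1.516866 rad:
Destination latitude: φ₂ = arcsin( sin φ₁ cos δ + cos φ₁ sin δ cos θ ) = arcsin(-0.226025) = -13.063°.
For the longitude increment, Δλ = atan2( sin θ sin δ cos φ₁, cos δ − sin φ₁ sin φ₂ ) = atan2(0.419305, 0.073139) = 80.105°.
λ₂ = λ₁ + Δλ = -31.299°.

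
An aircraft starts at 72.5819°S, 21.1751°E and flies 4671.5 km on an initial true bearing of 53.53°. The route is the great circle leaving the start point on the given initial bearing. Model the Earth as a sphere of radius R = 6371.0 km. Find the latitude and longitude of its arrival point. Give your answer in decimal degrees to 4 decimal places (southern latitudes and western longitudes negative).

latitude -36.1465°, longitude 62.9736°

The arc subtends δ = 4671.5/6371 = 0.733244 rad at the centre.
Start latitude φ₁ = -1.266793 rad; initial bearing θ = 0.934275 rad.
Applying the spherical law of cosines for sides, sin φ₂ = sin φ₁ cos δ + cos φ₁ sin δ cos θ = -0.589852, so φ₂ = -36.1465°.
For the longitude increment, Δλ = atan2( sin θ sin δ cos φ₁, cos δ − sin φ₁ sin φ₂ ) = atan2(0.161111, 0.180203) = 41.7985°.
λ₂ = λ₁ + Δλ = 62.9736°.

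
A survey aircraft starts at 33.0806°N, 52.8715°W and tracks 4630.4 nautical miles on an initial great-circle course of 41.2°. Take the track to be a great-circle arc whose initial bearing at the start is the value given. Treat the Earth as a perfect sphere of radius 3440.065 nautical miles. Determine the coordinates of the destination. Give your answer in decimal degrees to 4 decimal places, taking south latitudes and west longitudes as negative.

latitude 47.4127°, longitude 55.5275°

Central angle δ = d/R = 1.346021 rad.
Start latitude φ₁ = 0.577365 rad; initial bearing θ = 0.719076 rad.
Applying the spherical law of cosines for sides, sin φ₂ = sin φ₁ cos δ + cos φ₁ sin δ cos θ = 0.736248, so φ₂ = 47.4127°.
Δλ = atan2( sin θ sin δ cos φ₁ , cos δ − sin φ₁ sin φ₂ ) = atan2(0.538034, -0.178970) = 1.891920 rad = 108.3990°.
Hence λ₂ = -52.8715° + 108.3990° = 55.5275°.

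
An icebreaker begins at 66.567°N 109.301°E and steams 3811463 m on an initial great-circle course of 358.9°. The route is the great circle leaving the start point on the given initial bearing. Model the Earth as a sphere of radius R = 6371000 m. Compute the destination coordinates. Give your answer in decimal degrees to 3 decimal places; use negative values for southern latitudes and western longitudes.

δ = 3811463/6371000 = 0.598252 rad (34.2773°).
With φ₁ = 66.567° = 1.161813 rad and θ = 358.9° = 6.263987 rad:
Applying the spherical law of cosines for sides, sin φ₂ = sin φ₁ cos δ + cos φ₁ sin δ cos θ = 0.982101, so φ₂ = 79.143°.
Then Δλ = atan2(-0.004300, -0.074781) = -3.084159 rad, from sin θ sin δ cos φ₁ over cos δ − sin φ₁ sin φ₂.
Hence λ₂ = 109.301° + -176.709° = -67.408°.

latitude 79.143°, longitude -67.408°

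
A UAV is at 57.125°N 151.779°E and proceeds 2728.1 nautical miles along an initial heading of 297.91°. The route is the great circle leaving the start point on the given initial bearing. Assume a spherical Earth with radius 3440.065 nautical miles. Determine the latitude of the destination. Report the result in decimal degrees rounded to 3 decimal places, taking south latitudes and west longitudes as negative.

latitude 50.385°

δ = 2728.1/3440.065 = 0.793037 rad (45.4377°).
Start latitude φ₁ = 0.997019 rad; initial bearing θ = 5.199510 rad.
Applying the spherical law of cosines for sides, sin φ₂ = sin φ₁ cos δ + cos φ₁ sin δ cos θ = 0.770343, so φ₂ = 50.385°.
Δλ = atan2( sin θ sin δ cos φ₁ , cos δ − sin φ₁ sin φ₂ ) = atan2(-0.341760, 0.054706) = -1.412070 rad = -80.906°.
Hence λ₂ = 151.779° + -80.906° = 70.873°.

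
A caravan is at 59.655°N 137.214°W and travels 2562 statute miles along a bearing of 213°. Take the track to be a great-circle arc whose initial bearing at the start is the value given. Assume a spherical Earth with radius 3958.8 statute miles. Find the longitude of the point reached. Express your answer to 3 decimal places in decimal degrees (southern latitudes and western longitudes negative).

longitude -158.579°

The arc subtends δ = 2562/3958.8 = 0.647166 rad at the centre.
Start latitude φ₁ = 1.041176 rad; initial bearing θ = 3.717551 rad.
Applying the spherical law of cosines for sides, sin φ₂ = sin φ₁ cos δ + cos φ₁ sin δ cos θ = 0.433036, so φ₂ = 25.660°.
Δλ = atan2( sin θ sin δ cos φ₁ , cos δ − sin φ₁ sin φ₂ ) = atan2(-0.165898, 0.424086) = -0.372889 rad = -21.365°.
λ₂ = -137.214° + -21.365° = -158.579°.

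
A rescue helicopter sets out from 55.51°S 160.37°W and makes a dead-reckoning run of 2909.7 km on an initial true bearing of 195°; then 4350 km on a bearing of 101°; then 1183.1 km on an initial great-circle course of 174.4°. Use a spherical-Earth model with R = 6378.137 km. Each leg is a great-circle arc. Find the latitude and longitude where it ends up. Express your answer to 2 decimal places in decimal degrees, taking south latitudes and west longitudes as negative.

latitude -62.27°, longitude -107.09°

Apply the spherical direct solution leg by leg, carrying full precision between legs.
Leg 1: from (-55.51°, -160.37°), δ = 2909.7/6378.137 = 0.456199 rad, θ = 195° → φ = -78.78°, λ = 163.75°.
Leg 2: from (-78.78°, 163.75°), δ = 4350/6378.137 = 0.682017 rad, θ = 101° → φ = -51.71°, λ = -109.31°.
Leg 3: from (-51.71°, -109.31°), δ = 1183.1/6378.137 = 0.185493 rad, θ = 174.4° → φ = -62.27°, λ = -107.09°.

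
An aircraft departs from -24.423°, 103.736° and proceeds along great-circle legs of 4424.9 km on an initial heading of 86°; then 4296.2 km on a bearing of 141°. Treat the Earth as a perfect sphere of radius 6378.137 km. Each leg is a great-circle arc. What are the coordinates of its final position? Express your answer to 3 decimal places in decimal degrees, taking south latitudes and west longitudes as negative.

latitude -43.038°, longitude 177.821°

Apply the spherical direct solution leg by leg, carrying full precision between legs.
Leg 1: from (-24.423°, 103.736°), δ = 4424.9/6378.137 = 0.693761 rad, θ = 86° → φ = -16.098°, λ = 145.335°.
Leg 2: from (-16.098°, 145.335°), δ = 4296.2/6378.137 = 0.673582 rad, θ = 141° → φ = -43.038°, λ = 177.821°.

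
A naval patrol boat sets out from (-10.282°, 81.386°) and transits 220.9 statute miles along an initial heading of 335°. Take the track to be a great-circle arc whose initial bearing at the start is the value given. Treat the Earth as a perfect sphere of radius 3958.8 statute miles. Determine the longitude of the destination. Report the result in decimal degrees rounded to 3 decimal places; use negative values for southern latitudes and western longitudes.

longitude 80.024°

The arc subtends δ = 220.9/3958.8 = 0.055800 rad at the centre.
Converting: φ₁ = -0.179455 rad, θ = 5.846853 rad.
Applying the spherical law of cosines for sides, sin φ₂ = sin φ₁ cos δ + cos φ₁ sin δ cos θ = -0.128482, so φ₂ = -7.382°.
For the longitude increment, Δλ = atan2( sin θ sin δ cos φ₁, cos δ − sin φ₁ sin φ₂ ) = atan2(-0.023191, 0.975511) = -1.362°.
Hence λ₂ = 81.386° + -1.362° = 80.024°.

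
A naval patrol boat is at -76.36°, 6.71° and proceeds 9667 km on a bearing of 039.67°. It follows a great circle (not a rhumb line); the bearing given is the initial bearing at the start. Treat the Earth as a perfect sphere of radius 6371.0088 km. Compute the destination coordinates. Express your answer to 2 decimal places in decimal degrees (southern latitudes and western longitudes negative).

Central angle δ = d/R = 1.517342 rad.
Start latitude φ₁ = -1.332733 rad; initial bearing θ = 0.692372 rad.
Applying the spherical law of cosines for sides, sin φ₂ = sin φ₁ cos δ + cos φ₁ sin δ cos θ = 0.129338, so φ₂ = 7.43°.
Then Δλ = atan2(0.150325, 0.179119) = 0.698217 rad, from sin θ sin δ cos φ₁ over cos δ − sin φ₁ sin φ₂.
λ₂ = 6.71° + 40.00° = 46.71°.

latitude 7.43°, longitude 46.71°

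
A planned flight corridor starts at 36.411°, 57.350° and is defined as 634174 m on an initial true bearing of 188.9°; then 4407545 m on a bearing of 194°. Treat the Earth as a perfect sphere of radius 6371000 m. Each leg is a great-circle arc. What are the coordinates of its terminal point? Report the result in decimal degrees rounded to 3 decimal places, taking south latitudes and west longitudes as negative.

Apply the spherical direct solution leg by leg, carrying full precision between legs.
Leg 1: from (36.411°, 57.350°), δ = 634174/6371000 = 0.099541 rad, θ = 188.9° → φ = 30.772°, λ = 56.325°.
Leg 2: from (30.772°, 56.325°), δ = 4407545/6371000 = 0.691814 rad, θ = 194° → φ = -7.923°, λ = 47.360°.

latitude -7.923°, longitude 47.360°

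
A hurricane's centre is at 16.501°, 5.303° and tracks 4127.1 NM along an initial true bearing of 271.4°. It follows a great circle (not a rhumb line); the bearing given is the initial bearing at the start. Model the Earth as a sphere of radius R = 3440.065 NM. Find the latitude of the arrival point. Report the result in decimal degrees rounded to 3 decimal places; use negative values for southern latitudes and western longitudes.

The arc subtends δ = 4127.1/3440.065 = 1.199716 rad at the centre.
With φ₁ = 16.501° = 0.287997 rad and θ = 271.4° = 4.736824 rad:
sin φ₂ = sin φ₁ cos δ + cos φ₁ sin δ cos θ = (0.284032)(0.362623) + (0.958815)(0.931936)(0.024432) = 0.124828
φ₂ = asin(0.124828) = 0.125154 rad = 7.171°.
For the longitude increment, Δλ = atan2( sin θ sin δ cos φ₁, cos δ − sin φ₁ sin φ₂ ) = atan2(-0.893287, 0.327168) = -69.885°.
Hence λ₂ = 5.303° + -69.885° = -64.582°.

latitude 7.171°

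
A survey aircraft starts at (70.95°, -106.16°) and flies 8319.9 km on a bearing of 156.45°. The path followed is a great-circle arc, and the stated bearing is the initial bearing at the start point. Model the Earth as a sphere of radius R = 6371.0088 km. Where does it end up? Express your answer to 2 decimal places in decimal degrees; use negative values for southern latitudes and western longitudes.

latitude -2.37°, longitude -83.46°

Central angle δ = d/R = 1.305900 rad.
Start latitude φ₁ = 1.238311 rad; initial bearing θ = 2.730568 rad.
Applying the spherical law of cosines for sides, sin φ₂ = sin φ₁ cos δ + cos φ₁ sin δ cos θ = -0.041301, so φ₂ = -2.37°.
Δλ = atan2( sin θ sin δ cos φ₁ , cos δ − sin φ₁ sin φ₂ ) = atan2(0.125861, 0.300848) = 0.396229 rad = 22.70°.
λ₂ = -106.16° + 22.70° = -83.46°.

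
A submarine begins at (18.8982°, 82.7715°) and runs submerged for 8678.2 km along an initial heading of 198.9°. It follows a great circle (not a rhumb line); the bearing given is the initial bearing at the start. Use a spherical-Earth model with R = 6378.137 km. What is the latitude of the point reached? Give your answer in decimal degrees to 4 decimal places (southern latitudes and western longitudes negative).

latitude -53.8830°

Central angle δ = d/R = 1.360617 rad.
Start latitude φ₁ = 0.329836 rad; initial bearing θ = 3.471460 rad.
Applying the spherical law of cosines for sides, sin φ₂ = sin φ₁ cos δ + cos φ₁ sin δ cos θ = -0.807815, so φ₂ = -53.8830°.
Δλ = atan2( sin θ sin δ cos φ₁ , cos δ − sin φ₁ sin φ₂ ) = atan2(-0.299713, 0.470277) = -0.567403 rad = -32.5098°.
λ₂ = 82.7715° + -32.5098° = 50.2617°.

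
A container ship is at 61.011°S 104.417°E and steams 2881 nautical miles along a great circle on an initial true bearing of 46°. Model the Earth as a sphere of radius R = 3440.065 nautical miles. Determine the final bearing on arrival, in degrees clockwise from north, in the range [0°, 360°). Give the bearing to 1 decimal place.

Angular distance δ = d/R = 2881 / 3440.065 = 0.837484 rad.
With φ₁ = -61.011° = -1.064843 rad and θ = 46° = 0.802851 rad:
Applying the spherical law of cosines for sides, sin φ₂ = sin φ₁ cos δ + cos φ₁ sin δ cos θ = -0.335349, so φ₂ = -19.594°.
For the longitude increment, Δλ = atan2( sin θ sin δ cos φ₁, cos δ − sin φ₁ sin φ₂ ) = atan2(0.259013, 0.376000) = 34.562°.
Hence λ₂ = 104.417° + 34.562° = 138.979°.
The forward bearing on arrival equals the back-azimuth from the destination plus 180°.
Back-azimuth from P₂ (-19.6°, 139.0°) to P₁ (-61.0°, 104.4°), with Δλ' = λ₁ − λ₂ = -34.6°: atan2( sin Δλ' cos φ₁ , cos φ₂ sin φ₁ − sin φ₂ cos φ₁ cos Δλ' ) = 201.7°.
Final bearing = (201.7° + 180°) mod 360° = 21.7°.

final bearing 21.7°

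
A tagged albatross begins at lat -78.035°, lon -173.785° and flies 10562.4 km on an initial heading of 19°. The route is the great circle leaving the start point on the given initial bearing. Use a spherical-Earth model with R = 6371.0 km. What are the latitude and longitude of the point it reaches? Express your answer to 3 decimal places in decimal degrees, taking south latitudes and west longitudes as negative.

Angular distance δ = d/R = 10562.4 / 6371 = 1.657887 rad.
Start latitude φ₁ = -1.361968 rad; initial bearing θ = 0.331613 rad.
Destination latitude: φ₂ = arcsin( sin φ₁ cos δ + cos φ₁ sin δ cos θ ) = arcsin(0.280368) = 16.282°.
Δλ = atan2( sin θ sin δ cos φ₁ , cos δ − sin φ₁ sin φ₂ ) = atan2(0.067239, 0.187296) = 0.344670 rad = 19.748°.
λ₂ = -173.785° + 19.748° = -154.037°.

latitude 16.282°, longitude -154.037°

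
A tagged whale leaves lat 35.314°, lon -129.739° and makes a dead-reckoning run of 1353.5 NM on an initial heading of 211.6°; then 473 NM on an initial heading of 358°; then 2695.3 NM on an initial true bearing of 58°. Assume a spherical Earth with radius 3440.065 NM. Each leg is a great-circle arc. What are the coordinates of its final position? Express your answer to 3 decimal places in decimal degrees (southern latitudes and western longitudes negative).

latitude 38.643°, longitude -92.048°

Apply the spherical direct solution leg by leg, carrying full precision between legs.
Leg 1: from (35.314°, -129.739°), δ = 1353.5/3440.065 = 0.393452 rad, θ = 211.6° → φ = 15.512°, λ = -141.772°.
Leg 2: from (15.512°, -141.772°), δ = 473/3440.065 = 0.137497 rad, θ = 358° → φ = 23.385°, λ = -142.071°.
Leg 3: from (23.385°, -142.071°), δ = 2695.3/3440.065 = 0.783503 rad, θ = 58° → φ = 38.643°, λ = -92.048°.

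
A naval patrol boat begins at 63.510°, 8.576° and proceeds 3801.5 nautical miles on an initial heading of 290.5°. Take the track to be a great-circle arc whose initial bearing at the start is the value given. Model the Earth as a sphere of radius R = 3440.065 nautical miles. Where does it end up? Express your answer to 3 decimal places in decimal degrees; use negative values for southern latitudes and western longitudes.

Central angle δ = d/R = 1.105066 rad.
Converting: φ₁ = 1.108459 rad, θ = 5.070181 rad.
sin φ₂ = sin φ₁ cos δ + cos φ₁ sin δ cos θ = (0.895012)(0.449075) + (0.446042)(0.893494)(0.350207) = 0.541498
φ₂ = asin(0.541498) = 0.572218 rad = 32.786°.
Then Δλ = atan2(-0.373297, -0.035572) = -1.665801 rad, from sin θ sin δ cos φ₁ over cos δ − sin φ₁ sin φ₂.
λ₂ = 8.576° + -95.443° = -86.867°.

latitude 32.786°, longitude -86.867°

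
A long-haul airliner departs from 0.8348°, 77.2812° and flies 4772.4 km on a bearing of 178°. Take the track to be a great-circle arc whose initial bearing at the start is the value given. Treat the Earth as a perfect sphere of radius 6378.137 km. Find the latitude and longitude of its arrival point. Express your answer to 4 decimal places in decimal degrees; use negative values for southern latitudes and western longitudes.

latitude -42.0044°, longitude 79.1123°

Angular distance δ = d/R = 4772.4 / 6378.137 = 0.748244 rad.
With φ₁ = 0.8348° = 0.014570 rad and θ = 178° = 3.106686 rad:
sin φ₂ = sin φ₁ cos δ + cos φ₁ sin δ cos θ = (0.014569)(0.732885) + (0.999894)(0.680353)(-0.999391) = -0.669188
φ₂ = asin(-0.669188) = -0.733116 rad = -42.0044°.
Then Δλ = atan2(0.023741, 0.742635) = 0.031958 rad, from sin θ sin δ cos φ₁ over cos δ − sin φ₁ sin φ₂.
λ₂ = λ₁ + Δλ = 79.1123°.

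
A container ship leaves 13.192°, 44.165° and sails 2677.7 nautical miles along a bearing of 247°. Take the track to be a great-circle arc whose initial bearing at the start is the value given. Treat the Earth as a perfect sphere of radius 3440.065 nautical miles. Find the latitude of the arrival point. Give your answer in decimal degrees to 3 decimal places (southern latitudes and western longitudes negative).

latitude -6.004°

δ = 2677.7/3440.065 = 0.778386 rad (44.5983°).
With φ₁ = 13.192° = 0.230244 rad and θ = 247° = 4.310963 rad:
Applying the spherical law of cosines for sides, sin φ₂ = sin φ₁ cos δ + cos φ₁ sin δ cos θ = -0.104605, so φ₂ = -6.004°.
Then Δλ = atan2(-0.629260, 0.735920) = -0.707427 rad, from sin θ sin δ cos φ₁ over cos δ − sin φ₁ sin φ₂.
λ₂ = 44.165° + -40.533° = 3.632°.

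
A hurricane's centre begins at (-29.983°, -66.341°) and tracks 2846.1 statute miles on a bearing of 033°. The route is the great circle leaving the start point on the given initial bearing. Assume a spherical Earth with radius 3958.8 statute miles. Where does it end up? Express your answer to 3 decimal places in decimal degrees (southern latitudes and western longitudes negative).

The arc subtends δ = 2846.1/3958.8 = 0.718930 rad at the centre.
With φ₁ = -29.983° = -0.523302 rad and θ = 33° = 0.575959 rad:
sin φ₂ = sin φ₁ cos δ + cos φ₁ sin δ cos θ = (-0.499743)(0.752511) + (0.866174)(0.658580)(0.838671) = 0.102353
φ₂ = asin(0.102353) = 0.102533 rad = 5.875°.
For the longitude increment, Δλ = atan2( sin θ sin δ cos φ₁, cos δ − sin φ₁ sin φ₂ ) = atan2(0.310686, 0.803661) = 21.136°.
Hence λ₂ = -66.341° + 21.136° = -45.205°.

latitude 5.875°, longitude -45.205°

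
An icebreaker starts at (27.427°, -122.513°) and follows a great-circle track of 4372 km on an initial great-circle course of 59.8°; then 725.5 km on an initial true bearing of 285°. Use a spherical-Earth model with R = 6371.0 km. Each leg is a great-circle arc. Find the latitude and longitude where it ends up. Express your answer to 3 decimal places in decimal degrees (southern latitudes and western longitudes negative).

latitude 41.127°, longitude -85.483°

Apply the spherical direct solution leg by leg, carrying full precision between legs.
Leg 1: from (27.427°, -122.513°), δ = 4372/6371 = 0.686235 rad, θ = 59.8° → φ = 39.736°, λ = -77.104°.
Leg 2: from (39.736°, -77.104°), δ = 725.5/6371 = 0.113875 rad, θ = 285° → φ = 41.127°, λ = -85.483°.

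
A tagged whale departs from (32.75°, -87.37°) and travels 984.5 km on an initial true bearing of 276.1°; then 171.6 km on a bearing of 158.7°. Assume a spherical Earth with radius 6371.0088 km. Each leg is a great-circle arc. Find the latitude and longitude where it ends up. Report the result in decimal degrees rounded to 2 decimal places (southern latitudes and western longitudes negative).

Apply the spherical direct solution leg by leg, carrying full precision between legs.
Leg 1: from (32.75°, -87.37°), δ = 984.5/6371.0088 = 0.154528 rad, θ = 276.1° → φ = 33.25°, λ = -97.91°.
Leg 2: from (33.25°, -97.91°), δ = 171.6/6371.0088 = 0.026935 rad, θ = 158.7° → φ = 31.81°, λ = -97.26°.

latitude 31.81°, longitude -97.26°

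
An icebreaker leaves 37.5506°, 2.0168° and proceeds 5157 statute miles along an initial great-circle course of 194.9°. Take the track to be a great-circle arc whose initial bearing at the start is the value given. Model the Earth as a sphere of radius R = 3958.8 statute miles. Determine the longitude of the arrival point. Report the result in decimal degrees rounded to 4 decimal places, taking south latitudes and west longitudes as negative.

δ = 5157/3958.8 = 1.302667 rad (74.6373°).
With φ₁ = 37.5506° = 0.655382 rad and θ = 194.9° = 3.401647 rad:
Destination latitude: φ₂ = arcsin( sin φ₁ cos δ + cos φ₁ sin δ cos θ ) = arcsin(-0.577318) = -35.2622°.
For the longitude increment, Δλ = atan2( sin θ sin δ cos φ₁, cos δ − sin φ₁ sin φ₂ ) = atan2(-0.196575, 0.616781) = -17.6776°.
λ₂ = 2.0168° + -17.6776° = -15.6608°.

longitude -15.6608°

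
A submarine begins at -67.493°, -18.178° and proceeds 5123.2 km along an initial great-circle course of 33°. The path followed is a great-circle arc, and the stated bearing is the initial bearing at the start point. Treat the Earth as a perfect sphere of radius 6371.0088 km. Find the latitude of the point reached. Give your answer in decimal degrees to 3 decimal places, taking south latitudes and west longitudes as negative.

Angular distance δ = d/R = 5123.2 / 6371.0088 = 0.804143 rad.
With φ₁ = -67.493° = -1.177975 rad and θ = 33° = 0.575959 rad:
Destination latitude: φ₂ = arcsin( sin φ₁ cos δ + cos φ₁ sin δ cos θ ) = arcsin(-0.409665) = -24.184°.
Δλ = atan2( sin θ sin δ cos φ₁ , cos δ − sin φ₁ sin φ₂ ) = atan2(0.150159, 0.315267) = 0.444502 rad = 25.468°.
λ₂ = λ₁ + Δλ = 7.290°.

latitude -24.184°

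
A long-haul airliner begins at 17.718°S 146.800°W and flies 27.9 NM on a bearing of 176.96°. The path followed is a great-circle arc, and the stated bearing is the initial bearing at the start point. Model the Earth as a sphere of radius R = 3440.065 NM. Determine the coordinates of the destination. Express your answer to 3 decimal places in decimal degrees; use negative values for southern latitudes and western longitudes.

Angular distance δ = d/R = 27.9 / 3440.065 = 0.008110 rad.
With φ₁ = -17.718° = -0.309237 rad and θ = 176.96° = 3.088535 rad:
Destination latitude: φ₂ = arcsin( sin φ₁ cos δ + cos φ₁ sin δ cos θ ) = arcsin(-0.312037) = -18.182°.
For the longitude increment, Δλ = atan2( sin θ sin δ cos φ₁, cos δ − sin φ₁ sin φ₂ ) = atan2(0.000410, 0.905004) = 0.026°.
λ₂ = -146.800° + 0.026° = -146.774°.

latitude -18.182°, longitude -146.774°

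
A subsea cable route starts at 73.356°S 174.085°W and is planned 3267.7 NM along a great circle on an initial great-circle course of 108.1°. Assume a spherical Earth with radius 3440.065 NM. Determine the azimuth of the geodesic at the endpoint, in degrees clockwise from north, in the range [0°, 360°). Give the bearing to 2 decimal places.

final bearing 20.52°

Angular distance δ = d/R = 3267.7 / 3440.065 = 0.949895 rad.
Start latitude φ₁ = -1.280304 rad; initial bearing θ = 1.886701 rad.
sin φ₂ = sin φ₁ cos δ + cos φ₁ sin δ cos θ = (-0.958103)(0.581769) + (0.286424)(0.813354)(-0.310676) = -0.629771
φ₂ = asin(-0.629771) = -0.681258 rad = -39.033°.
For the longitude increment, Δλ = atan2( sin θ sin δ cos φ₁, cos δ − sin φ₁ sin φ₂ ) = atan2(0.221436, -0.021617) = 95.576°.
λ₂ = λ₁ + Δλ = -78.509°.
The forward bearing on arrival equals the back-azimuth from the destination plus 180°.
Back-azimuth from P₂ (-39.03°, -78.51°) to P₁ (-73.36°, -174.09°), with Δλ' = λ₁ − λ₂ = -95.58°: atan2( sin Δλ' cos φ₁ , cos φ₂ sin φ₁ − sin φ₂ cos φ₁ cos Δλ' ) = 200.52°.
Final bearing = (200.52° + 180°) mod 360° = 20.52°.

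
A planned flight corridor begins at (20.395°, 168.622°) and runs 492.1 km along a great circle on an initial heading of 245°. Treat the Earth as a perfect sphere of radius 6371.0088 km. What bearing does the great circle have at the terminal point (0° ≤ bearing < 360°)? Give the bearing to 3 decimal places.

The arc subtends δ = 492.1/6371.0088 = 0.077241 rad at the centre.
Start latitude φ₁ = 0.355960 rad; initial bearing θ = 4.276057 rad.
Destination latitude: φ₂ = arcsin( sin φ₁ cos δ + cos φ₁ sin δ cos θ ) = arcsin(0.316885) = 18.475°.
Δλ = atan2( sin θ sin δ cos φ₁ , cos δ − sin φ₁ sin φ₂ ) = atan2(-0.065550, 0.886587) = -0.073801 rad = -4.228°.
λ₂ = λ₁ + Δλ = 164.394°.
The forward bearing on arrival equals the back-azimuth from the destination plus 180°.
Back-azimuth from P₂ (18.475°, 164.394°) to P₁ (20.395°, 168.622°), with Δλ' = λ₁ − λ₂ = 4.228°: atan2( sin Δλ' cos φ₁ , cos φ₂ sin φ₁ − sin φ₂ cos φ₁ cos Δλ' ) = 63.592°.
Final bearing = (63.592° + 180°) mod 360° = 243.592°.

final bearing 243.592°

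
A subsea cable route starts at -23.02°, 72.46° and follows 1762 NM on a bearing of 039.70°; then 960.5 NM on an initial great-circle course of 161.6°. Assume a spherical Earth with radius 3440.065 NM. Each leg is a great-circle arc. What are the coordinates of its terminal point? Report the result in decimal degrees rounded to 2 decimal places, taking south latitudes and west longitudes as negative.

Apply the spherical direct solution leg by leg, carrying full precision between legs.
Leg 1: from (-23.02°, 72.46°), δ = 1762/3440.065 = 0.512200 rad, θ = 39.7° → φ = 0.35°, λ = 90.70°.
Leg 2: from (0.35°, 90.70°), δ = 960.5/3440.065 = 0.279210 rad, θ = 161.6° → φ = -14.81°, λ = 95.87°.

latitude -14.81°, longitude 95.87°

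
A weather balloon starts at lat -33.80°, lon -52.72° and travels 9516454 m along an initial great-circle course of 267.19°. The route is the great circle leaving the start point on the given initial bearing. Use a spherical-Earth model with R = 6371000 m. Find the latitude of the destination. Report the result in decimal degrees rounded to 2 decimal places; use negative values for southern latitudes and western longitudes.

latitude -4.79°

Central angle δ = d/R = 1.493714 rad.
Start latitude φ₁ = -0.589921 rad; initial bearing θ = 4.663345 rad.
Destination latitude: φ₂ = arcsin( sin φ₁ cos δ + cos φ₁ sin δ cos θ ) = arcsin(-0.083455) = -4.79°.
For the longitude increment, Δλ = atan2( sin θ sin δ cos φ₁, cos δ − sin φ₁ sin φ₂ ) = atan2(-0.827521, 0.030580) = -87.88°.
λ₂ = λ₁ + Δλ = -140.60°.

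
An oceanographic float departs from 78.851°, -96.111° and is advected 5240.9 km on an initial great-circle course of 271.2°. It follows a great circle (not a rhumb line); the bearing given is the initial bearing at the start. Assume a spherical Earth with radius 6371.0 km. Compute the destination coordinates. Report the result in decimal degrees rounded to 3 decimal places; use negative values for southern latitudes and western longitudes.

latitude 42.101°, longitude -177.079°

Angular distance δ = d/R = 5240.9 / 6371 = 0.822618 rad.
Converting: φ₁ = 1.376210 rad, θ = 4.733333 rad.
sin φ₂ = sin φ₁ cos δ + cos φ₁ sin δ cos θ = (0.981128)(0.680305) + (0.193361)(0.732929)(0.020942) = 0.670434
φ₂ = asin(0.670434) = 0.734793 rad = 42.101°.
For the longitude increment, Δλ = atan2( sin θ sin δ cos φ₁, cos δ − sin φ₁ sin φ₂ ) = atan2(-0.141689, 0.022524) = -80.968°.
λ₂ = -96.111° + -80.968° = -177.079°.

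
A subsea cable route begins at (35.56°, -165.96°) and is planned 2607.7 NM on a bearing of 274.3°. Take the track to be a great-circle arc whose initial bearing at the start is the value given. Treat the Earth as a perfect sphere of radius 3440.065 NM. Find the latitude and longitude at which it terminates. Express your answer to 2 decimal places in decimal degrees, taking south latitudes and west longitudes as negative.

latitude 27.66°, longitude 143.32°

δ = 2607.7/3440.065 = 0.758038 rad (43.4324°).
With φ₁ = 35.56° = 0.620639 rad and θ = 274.3° = 4.787438 rad:
sin φ₂ = sin φ₁ cos δ + cos φ₁ sin δ cos θ = (0.581555)(0.726186) + (0.813507)(0.687498)(0.074979) = 0.464252
φ₂ = asin(0.464252) = 0.482790 rad = 27.66°.
Then Δλ = atan2(-0.557710, 0.456198) = -0.885185 rad, from sin θ sin δ cos φ₁ over cos δ − sin φ₁ sin φ₂.
λ₂ = -165.96° + -50.72° = -216.68°, normalized to (−180°, 180°] → 143.32°.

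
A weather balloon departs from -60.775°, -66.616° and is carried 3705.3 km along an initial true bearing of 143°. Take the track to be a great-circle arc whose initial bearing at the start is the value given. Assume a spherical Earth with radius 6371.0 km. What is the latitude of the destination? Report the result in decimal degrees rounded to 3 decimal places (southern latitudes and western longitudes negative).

latitude -70.637°

The arc subtends δ = 3705.3/6371 = 0.581588 rad at the centre.
With φ₁ = -60.775° = -1.060724 rad and θ = 143° = 2.495821 rad:
Destination latitude: φ₂ = arcsin( sin φ₁ cos δ + cos φ₁ sin δ cos θ ) = arcsin(-0.943435) = -70.637°.
For the longitude increment, Δλ = atan2( sin θ sin δ cos φ₁, cos δ − sin φ₁ sin φ₂ ) = atan2(0.161416, 0.012247) = 85.661°.
Hence λ₂ = -66.616° + 85.661° = 19.045°.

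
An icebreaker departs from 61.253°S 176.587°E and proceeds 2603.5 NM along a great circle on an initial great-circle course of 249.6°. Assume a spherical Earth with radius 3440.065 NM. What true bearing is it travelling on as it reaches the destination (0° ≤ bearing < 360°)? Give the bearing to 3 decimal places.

Central angle δ = d/R = 0.756817 rad.
Converting: φ₁ = -1.069067 rad, θ = 4.356342 rad.
Applying the spherical law of cosines for sides, sin φ₂ = sin φ₁ cos δ + cos φ₁ sin δ cos θ = -0.752526, so φ₂ = -48.810°.
For the longitude increment, Δλ = atan2( sin θ sin δ cos φ₁, cos δ − sin φ₁ sin φ₂ ) = atan2(-0.309510, 0.067246) = -77.742°.
λ₂ = λ₁ + Δλ = 98.845°.
The forward bearing on arrival equals the back-azimuth from the destination plus 180°.
Back-azimuth from P₂ (-48.810°, 98.845°) to P₁ (-61.253°, 176.587°), with Δλ' = λ₁ − λ₂ = 77.742°: atan2( sin Δλ' cos φ₁ , cos φ₂ sin φ₁ − sin φ₂ cos φ₁ cos Δλ' ) = 136.805°.
Final bearing = (136.805° + 180°) mod 360° = 316.805°.

final bearing 316.805°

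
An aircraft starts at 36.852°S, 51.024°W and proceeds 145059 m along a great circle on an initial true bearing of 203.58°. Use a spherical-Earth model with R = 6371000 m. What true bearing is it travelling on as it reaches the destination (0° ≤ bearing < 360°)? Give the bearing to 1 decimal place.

final bearing 204.0°

The arc subtends δ = 145059/6371000 = 0.022769 rad at the centre.
Start latitude φ₁ = -0.643189 rad; initial bearing θ = 3.553141 rad.
Applying the spherical law of cosines for sides, sin φ₂ = sin φ₁ cos δ + cos φ₁ sin δ cos θ = -0.616291, so φ₂ = -38.046°.
For the longitude increment, Δλ = atan2( sin θ sin δ cos φ₁, cos δ − sin φ₁ sin φ₂ ) = atan2(-0.007288, 0.630120) = -0.663°.
λ₂ = λ₁ + Δλ = -51.687°.
The forward bearing on arrival equals the back-azimuth from the destination plus 180°.
Back-azimuth from P₂ (-38.0°, -51.7°) to P₁ (-36.9°, -51.0°), with Δλ' = λ₁ − λ₂ = 0.7°: atan2( sin Δλ' cos φ₁ , cos φ₂ sin φ₁ − sin φ₂ cos φ₁ cos Δλ' ) = 24.0°.
Final bearing = (24.0° + 180°) mod 360° = 204.0°.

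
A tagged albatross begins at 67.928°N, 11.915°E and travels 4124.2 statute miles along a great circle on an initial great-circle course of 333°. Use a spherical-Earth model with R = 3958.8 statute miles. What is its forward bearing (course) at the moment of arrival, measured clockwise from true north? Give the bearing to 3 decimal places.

final bearing 195.127°

Angular distance δ = d/R = 4124.2 / 3958.8 = 1.041780 rad.
Start latitude φ₁ = 1.185567 rad; initial bearing θ = 5.811946 rad.
Applying the spherical law of cosines for sides, sin φ₂ = sin φ₁ cos δ + cos φ₁ sin δ cos θ = 0.756744, so φ₂ = 49.178°.
For the longitude increment, Δλ = atan2( sin θ sin δ cos φ₁, cos δ − sin φ₁ sin φ₂ ) = atan2(-0.147277, -0.196600) = -143.162°.
λ₂ = λ₁ + Δλ = -131.247°.
The forward bearing on arrival equals the back-azimuth from the destination plus 180°.
Back-azimuth from P₂ (49.178°, -131.247°) to P₁ (67.928°, 11.915°), with Δλ' = λ₁ − λ₂ = 143.162°: atan2( sin Δλ' cos φ₁ , cos φ₂ sin φ₁ − sin φ₂ cos φ₁ cos Δλ' ) = 15.127°.
Final bearing = (15.127° + 180°) mod 360° = 195.127°.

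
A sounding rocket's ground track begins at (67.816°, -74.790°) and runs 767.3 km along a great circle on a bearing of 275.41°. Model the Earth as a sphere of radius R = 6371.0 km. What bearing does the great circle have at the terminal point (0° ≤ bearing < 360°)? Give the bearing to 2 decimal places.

final bearing 258.58°

Angular distance δ = d/R = 767.3 / 6371 = 0.120436 rad.
Start latitude φ₁ = 1.183612 rad; initial bearing θ = 4.806811 rad.
sin φ₂ = sin φ₁ cos δ + cos φ₁ sin δ cos θ = (0.925976)(0.992756) + (0.377582)(0.120145)(0.094282) = 0.923546
φ₂ = asin(0.923546) = 1.177226 rad = 67.450°.
Δλ = atan2( sin θ sin δ cos φ₁ , cos δ − sin φ₁ sin φ₂ ) = atan2(-0.045163, 0.137575) = -0.317193 rad = -18.174°.
λ₂ = λ₁ + Δλ = -92.964°.
The forward bearing on arrival equals the back-azimuth from the destination plus 180°.
Back-azimuth from P₂ (67.45°, -92.96°) to P₁ (67.82°, -74.79°), with Δλ' = λ₁ − λ₂ = 18.17°: atan2( sin Δλ' cos φ₁ , cos φ₂ sin φ₁ − sin φ₂ cos φ₁ cos Δλ' ) = 78.58°.
Final bearing = (78.58° + 180°) mod 360° = 258.58°.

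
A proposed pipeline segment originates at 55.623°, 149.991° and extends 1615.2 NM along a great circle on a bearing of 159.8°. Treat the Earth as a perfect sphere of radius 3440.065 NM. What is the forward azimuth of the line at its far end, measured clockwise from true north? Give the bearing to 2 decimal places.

final bearing 167.02°

The arc subtends δ = 1615.2/3440.065 = 0.469526 rad at the centre.
Start latitude φ₁ = 0.970804 rad; initial bearing θ = 2.789036 rad.
Applying the spherical law of cosines for sides, sin φ₂ = sin φ₁ cos δ + cos φ₁ sin δ cos θ = 0.496261, so φ₂ = 29.753°.
For the longitude increment, Δλ = atan2( sin θ sin δ cos φ₁, cos δ − sin φ₁ sin φ₂ ) = atan2(0.088216, 0.482199) = 10.367°.
λ₂ = 149.991° + 10.367° = 160.358°.
The forward bearing on arrival equals the back-azimuth from the destination plus 180°.
Back-azimuth from P₂ (29.75°, 160.36°) to P₁ (55.62°, 149.99°), with Δλ' = λ₁ − λ₂ = -10.37°: atan2( sin Δλ' cos φ₁ , cos φ₂ sin φ₁ − sin φ₂ cos φ₁ cos Δλ' ) = 347.02°.
Final bearing = (347.02° + 180°) mod 360° = 167.02°.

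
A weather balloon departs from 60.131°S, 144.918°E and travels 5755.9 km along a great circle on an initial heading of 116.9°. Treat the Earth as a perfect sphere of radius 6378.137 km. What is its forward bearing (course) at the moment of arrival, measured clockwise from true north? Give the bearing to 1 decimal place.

final bearing 39.4°

δ = 5755.9/6378.137 = 0.902442 rad (51.7061°).
Start latitude φ₁ = -1.049484 rad; initial bearing θ = 2.040290 rad.
Destination latitude: φ₂ = arcsin( sin φ₁ cos δ + cos φ₁ sin δ cos θ ) = arcsin(-0.714220) = -45.579°.
Then Δλ = atan2(0.348574, 0.000347) = 1.569800 rad, from sin θ sin δ cos φ₁ over cos δ − sin φ₁ sin φ₂.
λ₂ = 144.918° + 89.943° = 234.861°, normalized to (−180°, 180°] → -125.139°.
The forward bearing on arrival equals the back-azimuth from the destination plus 180°.
Back-azimuth from P₂ (-45.6°, -125.1°) to P₁ (-60.1°, 144.9°), with Δλ' = λ₁ − λ₂ = 270.1°: atan2( sin Δλ' cos φ₁ , cos φ₂ sin φ₁ − sin φ₂ cos φ₁ cos Δλ' ) = 219.4°.
Final bearing = (219.4° + 180°) mod 360° = 39.4°.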